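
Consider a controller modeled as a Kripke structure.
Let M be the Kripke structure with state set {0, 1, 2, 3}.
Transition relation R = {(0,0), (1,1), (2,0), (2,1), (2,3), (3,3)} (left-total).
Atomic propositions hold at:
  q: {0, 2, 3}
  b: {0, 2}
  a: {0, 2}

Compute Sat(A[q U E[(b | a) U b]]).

{0, 2}

Sat(b | a) = {0, 2}
E[(b | a) U b]: least fixpoint, start Z0 = Sat(b) = {0, 2}, add states in Sat(b | a) with some successor in Z. Already a fixed point.
Sat(E[(b | a) U b]) = {0, 2}
A[q U E[(b | a) U b]]: least fixpoint, start Z0 = Sat(E[(b | a) U b]) = {0, 2}, add states in Sat(q) with every successor in Z. Already a fixed point.
Sat(A[q U E[(b | a) U b]]) = {0, 2}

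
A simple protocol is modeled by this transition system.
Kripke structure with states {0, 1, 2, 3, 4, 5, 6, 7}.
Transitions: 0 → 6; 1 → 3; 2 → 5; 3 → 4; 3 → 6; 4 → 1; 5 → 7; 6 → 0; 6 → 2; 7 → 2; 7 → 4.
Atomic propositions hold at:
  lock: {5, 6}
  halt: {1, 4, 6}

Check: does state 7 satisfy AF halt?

AF halt: least fixpoint, start Z0 = {1, 4, 6}, add states with every successor in Z. Z1 = {0, 1, 3, 4, 6}; fixed.
Sat(AF halt) = {0, 1, 3, 4, 6}
7 ∉ Sat(AF halt) = {0, 1, 3, 4, 6}, so the formula does not hold at 7.

No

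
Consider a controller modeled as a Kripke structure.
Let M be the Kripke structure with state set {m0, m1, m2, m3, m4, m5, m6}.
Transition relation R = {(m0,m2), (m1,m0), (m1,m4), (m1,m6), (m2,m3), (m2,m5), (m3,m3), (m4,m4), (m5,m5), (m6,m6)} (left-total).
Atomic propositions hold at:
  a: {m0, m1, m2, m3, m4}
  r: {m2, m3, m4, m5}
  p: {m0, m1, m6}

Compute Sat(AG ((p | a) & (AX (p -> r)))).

Sat(p | a) = {m0, m1, m2, m3, m4, m6}
Sat(p -> r) = {m2, m3, m4, m5}
Sat(AX (p -> r)) = {s : every successor in {m2, m3, m4, m5}} = {m0, m2, m3, m4, m5}
Sat((p | a) & (AX (p -> r))) = {m0, m2, m3, m4}
AG ((p | a) & (AX (p -> r))): greatest fixpoint, start Z0 = {m0, m2, m3, m4}, keep only states in Sat with every successor in Z. Z1 = {m0, m3, m4}; Z2 = {m3, m4}; fixed.
Sat(AG ((p | a) & (AX (p -> r)))) = {m3, m4}

{m3, m4}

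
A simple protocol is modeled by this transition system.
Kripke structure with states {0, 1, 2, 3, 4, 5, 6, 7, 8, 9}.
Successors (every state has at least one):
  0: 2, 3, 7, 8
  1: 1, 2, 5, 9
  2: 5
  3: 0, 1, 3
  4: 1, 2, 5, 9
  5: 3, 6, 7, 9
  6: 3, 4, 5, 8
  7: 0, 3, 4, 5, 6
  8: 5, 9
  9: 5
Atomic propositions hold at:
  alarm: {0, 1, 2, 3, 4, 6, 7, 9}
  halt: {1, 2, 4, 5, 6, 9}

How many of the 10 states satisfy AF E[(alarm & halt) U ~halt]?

Sat(alarm & halt) = {1, 2, 4, 6, 9}
Sat(~halt) = {0, 3, 7, 8}
E[(alarm & halt) U ~halt]: least fixpoint, start Z0 = Sat(~halt) = {0, 3, 7, 8}, add states in Sat(alarm & halt) with some successor in Z. Z1 = {0, 3, 6, 7, 8}; fixed.
Sat(E[(alarm & halt) U ~halt]) = {0, 3, 6, 7, 8}
AF E[(alarm & halt) U ~halt]: least fixpoint, start Z0 = {0, 3, 6, 7, 8}, add states with every successor in Z. Already a fixed point.
Sat(AF E[(alarm & halt) U ~halt]) = {0, 3, 6, 7, 8}
|Sat(AF E[(alarm & halt) U ~halt])| = |{0, 3, 6, 7, 8}| = 5.

5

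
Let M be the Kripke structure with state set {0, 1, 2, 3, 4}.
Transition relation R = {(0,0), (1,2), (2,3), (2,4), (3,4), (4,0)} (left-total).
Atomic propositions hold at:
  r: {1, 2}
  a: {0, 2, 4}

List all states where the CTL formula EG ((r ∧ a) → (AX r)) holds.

{0, 3, 4}

Sat(r ∧ a) = {2}
Sat(AX r) = {s : every successor in {1, 2}} = {1}
Sat((r ∧ a) → (AX r)) = {0, 1, 3, 4}
EG ((r ∧ a) → (AX r)): greatest fixpoint, start Z0 = {0, 1, 3, 4}, keep only states in Sat with some successor in Z. Z1 = {0, 3, 4}; fixed.
Sat(EG ((r ∧ a) → (AX r))) = {0, 3, 4}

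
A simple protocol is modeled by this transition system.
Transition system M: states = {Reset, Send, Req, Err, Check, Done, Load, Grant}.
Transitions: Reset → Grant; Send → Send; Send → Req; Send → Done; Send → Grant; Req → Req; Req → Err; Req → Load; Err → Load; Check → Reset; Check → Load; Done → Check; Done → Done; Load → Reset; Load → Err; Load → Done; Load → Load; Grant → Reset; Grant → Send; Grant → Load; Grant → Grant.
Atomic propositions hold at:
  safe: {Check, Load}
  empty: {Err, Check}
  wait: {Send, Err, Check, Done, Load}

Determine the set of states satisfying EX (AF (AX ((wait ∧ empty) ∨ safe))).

Sat(wait ∧ empty) = {Err, Check}
Sat((wait ∧ empty) ∨ safe) = {Err, Check, Load}
Sat(AX ((wait ∧ empty) ∨ safe)) = {s : every successor in {Err, Check, Load}} = {Err}
AF (AX ((wait ∧ empty) ∨ safe)): least fixpoint, start Z0 = {Err}, add states with every successor in Z. Already a fixed point.
Sat(AF (AX ((wait ∧ empty) ∨ safe))) = {Err}
Sat(EX (AF (AX ((wait ∧ empty) ∨ safe)))) = {s : some successor in {Err}} = {Req, Load}

{Req, Load}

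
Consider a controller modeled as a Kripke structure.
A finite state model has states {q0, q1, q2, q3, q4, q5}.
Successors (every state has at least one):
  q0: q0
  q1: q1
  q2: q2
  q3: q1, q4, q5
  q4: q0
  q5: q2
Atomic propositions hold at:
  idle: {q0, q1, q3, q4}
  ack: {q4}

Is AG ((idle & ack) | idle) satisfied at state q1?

Yes

Sat(idle & ack) = {q4}
Sat((idle & ack) | idle) = {q0, q1, q3, q4}
AG ((idle & ack) | idle): greatest fixpoint, start Z0 = {q0, q1, q3, q4}, keep only states in Sat with every successor in Z. Z1 = {q0, q1, q4}; fixed.
Sat(AG ((idle & ack) | idle)) = {q0, q1, q4}
q1 ∈ Sat(AG ((idle & ack) | idle)) = {q0, q1, q4}, so the formula holds at q1.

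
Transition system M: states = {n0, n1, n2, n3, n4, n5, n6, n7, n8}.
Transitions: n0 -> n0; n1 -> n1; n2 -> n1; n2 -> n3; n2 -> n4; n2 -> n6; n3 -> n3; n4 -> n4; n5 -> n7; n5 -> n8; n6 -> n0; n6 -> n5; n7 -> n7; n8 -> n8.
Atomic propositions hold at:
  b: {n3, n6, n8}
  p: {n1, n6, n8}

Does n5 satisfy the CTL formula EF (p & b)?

Yes

Sat(p & b) = {n6, n8}
EF (p & b): least fixpoint, start Z0 = {n6, n8}, add states with some successor in Z. Z1 = {n2, n5, n6, n8}; fixed.
Sat(EF (p & b)) = {n2, n5, n6, n8}
n5 ∈ Sat(EF (p & b)) = {n2, n5, n6, n8}, so the formula holds at n5.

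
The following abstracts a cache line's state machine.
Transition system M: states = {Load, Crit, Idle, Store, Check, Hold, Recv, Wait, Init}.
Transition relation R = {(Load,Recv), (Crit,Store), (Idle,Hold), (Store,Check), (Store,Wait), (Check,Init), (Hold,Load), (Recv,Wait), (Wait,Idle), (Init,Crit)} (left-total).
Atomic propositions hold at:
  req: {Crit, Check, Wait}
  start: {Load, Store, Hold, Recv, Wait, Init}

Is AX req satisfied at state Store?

Yes

Sat(AX req) = {s : every successor in {Crit, Check, Wait}} = {Store, Recv, Init}
Store ∈ Sat(AX req) = {Store, Recv, Init}, so the formula holds at Store.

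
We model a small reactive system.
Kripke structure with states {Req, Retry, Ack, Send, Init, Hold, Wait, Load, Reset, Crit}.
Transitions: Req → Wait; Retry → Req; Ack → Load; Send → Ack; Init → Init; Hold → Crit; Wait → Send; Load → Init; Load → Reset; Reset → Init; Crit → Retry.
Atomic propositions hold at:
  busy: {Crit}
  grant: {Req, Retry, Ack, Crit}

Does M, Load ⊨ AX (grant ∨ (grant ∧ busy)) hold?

No

Sat(grant ∧ busy) = {Crit}
Sat(grant ∨ (grant ∧ busy)) = {Req, Retry, Ack, Crit}
Sat(AX (grant ∨ (grant ∧ busy))) = {s : every successor in {Req, Retry, Ack, Crit}} = {Retry, Send, Hold, Crit}
Load ∉ Sat(AX (grant ∨ (grant ∧ busy))) = {Retry, Send, Hold, Crit}, so the formula does not hold at Load.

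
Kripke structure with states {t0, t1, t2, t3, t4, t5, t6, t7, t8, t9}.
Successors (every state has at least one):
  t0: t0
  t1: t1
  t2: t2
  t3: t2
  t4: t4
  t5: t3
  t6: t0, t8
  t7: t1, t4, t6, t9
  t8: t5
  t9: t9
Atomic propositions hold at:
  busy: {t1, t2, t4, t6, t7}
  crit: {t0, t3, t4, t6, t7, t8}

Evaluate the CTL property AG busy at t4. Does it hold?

Yes

AG busy: greatest fixpoint, start Z0 = {t1, t2, t4, t6, t7}, keep only states in Sat with every successor in Z. Z1 = {t1, t2, t4}; fixed.
Sat(AG busy) = {t1, t2, t4}
t4 ∈ Sat(AG busy) = {t1, t2, t4}, so the formula holds at t4.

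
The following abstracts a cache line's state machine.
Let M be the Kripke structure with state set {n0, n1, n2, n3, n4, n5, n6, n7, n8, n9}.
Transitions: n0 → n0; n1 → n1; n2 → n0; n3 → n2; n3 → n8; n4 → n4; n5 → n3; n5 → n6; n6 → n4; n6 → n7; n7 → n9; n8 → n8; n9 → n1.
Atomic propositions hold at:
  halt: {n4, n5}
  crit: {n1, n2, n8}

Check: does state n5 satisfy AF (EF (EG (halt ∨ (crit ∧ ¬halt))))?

Yes

Sat(¬halt) = {n0, n1, n2, n3, n6, n7, n8, n9}
Sat(crit ∧ ¬halt) = {n1, n2, n8}
Sat(halt ∨ (crit ∧ ¬halt)) = {n1, n2, n4, n5, n8}
EG (halt ∨ (crit ∧ ¬halt)): greatest fixpoint, start Z0 = {n1, n2, n4, n5, n8}, keep only states in Sat with some successor in Z. Z1 = {n1, n4, n8}; fixed.
Sat(EG (halt ∨ (crit ∧ ¬halt))) = {n1, n4, n8}
EF (EG (halt ∨ (crit ∧ ¬halt))): least fixpoint, start Z0 = {n1, n4, n8}, add states with some successor in Z. Z1 = {n1, n3, n4, n6, n8, n9}; Z2 = {n1, n3, n4, n5, n6, n7, n8, n9}; fixed.
Sat(EF (EG (halt ∨ (crit ∧ ¬halt)))) = {n1, n3, n4, n5, n6, n7, n8, n9}
AF (EF (EG (halt ∨ (crit ∧ ¬halt)))): least fixpoint, start Z0 = {n1, n3, n4, n5, n6, n7, n8, n9}, add states with every successor in Z. Already a fixed point.
Sat(AF (EF (EG (halt ∨ (crit ∧ ¬halt))))) = {n1, n3, n4, n5, n6, n7, n8, n9}
n5 ∈ Sat(AF (EF (EG (halt ∨ (crit ∧ ¬halt))))) = {n1, n3, n4, n5, n6, n7, n8, n9}, so the formula holds at n5.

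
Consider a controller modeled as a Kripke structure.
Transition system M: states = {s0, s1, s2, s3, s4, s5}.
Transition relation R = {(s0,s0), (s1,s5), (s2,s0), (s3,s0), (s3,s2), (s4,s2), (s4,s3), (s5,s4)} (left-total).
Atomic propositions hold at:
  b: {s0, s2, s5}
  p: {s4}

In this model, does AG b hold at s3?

AG b: greatest fixpoint, start Z0 = {s0, s2, s5}, keep only states in Sat with every successor in Z. Z1 = {s0, s2}; fixed.
Sat(AG b) = {s0, s2}
s3 ∉ Sat(AG b) = {s0, s2}, so the formula does not hold at s3.

No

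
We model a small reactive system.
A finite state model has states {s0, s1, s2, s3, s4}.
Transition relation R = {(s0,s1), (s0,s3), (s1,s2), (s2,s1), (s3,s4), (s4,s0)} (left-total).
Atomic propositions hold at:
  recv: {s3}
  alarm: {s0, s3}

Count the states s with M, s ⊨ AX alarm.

1

Sat(AX alarm) = {s : every successor in {s0, s3}} = {s4}
|Sat(AX alarm)| = |{s4}| = 1.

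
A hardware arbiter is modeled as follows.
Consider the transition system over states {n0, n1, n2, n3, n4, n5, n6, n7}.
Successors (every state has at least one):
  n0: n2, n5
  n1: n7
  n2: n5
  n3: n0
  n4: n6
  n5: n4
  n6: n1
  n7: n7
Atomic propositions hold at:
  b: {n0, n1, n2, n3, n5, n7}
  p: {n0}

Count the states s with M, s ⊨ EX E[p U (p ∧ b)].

1

Sat(p ∧ b) = {n0}
E[p U (p ∧ b)]: least fixpoint, start Z0 = Sat((p ∧ b)) = {n0}, add states in Sat(p) with some successor in Z. Already a fixed point.
Sat(E[p U (p ∧ b)]) = {n0}
Sat(EX E[p U (p ∧ b)]) = {s : some successor in {n0}} = {n3}
|Sat(EX E[p U (p ∧ b)])| = |{n3}| = 1.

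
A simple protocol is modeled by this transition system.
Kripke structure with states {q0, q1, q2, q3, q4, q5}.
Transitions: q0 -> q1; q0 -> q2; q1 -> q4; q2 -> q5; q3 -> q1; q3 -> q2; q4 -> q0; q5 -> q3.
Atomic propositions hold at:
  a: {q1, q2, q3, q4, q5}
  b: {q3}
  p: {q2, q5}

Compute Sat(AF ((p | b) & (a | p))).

Sat(p | b) = {q2, q3, q5}
Sat(a | p) = {q1, q2, q3, q4, q5}
Sat((p | b) & (a | p)) = {q2, q3, q5}
AF ((p | b) & (a | p)): least fixpoint, start Z0 = {q2, q3, q5}, add states with every successor in Z. Already a fixed point.
Sat(AF ((p | b) & (a | p))) = {q2, q3, q5}

{q2, q3, q5}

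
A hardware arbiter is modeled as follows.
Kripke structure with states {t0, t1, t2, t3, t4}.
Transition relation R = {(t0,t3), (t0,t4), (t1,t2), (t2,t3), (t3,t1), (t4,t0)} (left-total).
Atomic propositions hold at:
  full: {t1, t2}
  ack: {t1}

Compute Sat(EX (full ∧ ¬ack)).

{t1}

Sat(¬ack) = {t0, t2, t3, t4}
Sat(full ∧ ¬ack) = {t2}
Sat(EX (full ∧ ¬ack)) = {s : some successor in {t2}} = {t1}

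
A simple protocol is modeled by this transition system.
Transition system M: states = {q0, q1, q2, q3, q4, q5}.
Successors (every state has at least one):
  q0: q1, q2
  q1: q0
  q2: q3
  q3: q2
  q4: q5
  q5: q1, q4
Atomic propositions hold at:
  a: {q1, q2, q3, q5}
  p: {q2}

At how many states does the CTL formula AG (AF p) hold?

AF p: least fixpoint, start Z0 = {q2}, add states with every successor in Z. Z1 = {q2, q3}; fixed.
Sat(AF p) = {q2, q3}
AG (AF p): greatest fixpoint, start Z0 = {q2, q3}, keep only states in Sat with every successor in Z. Already a fixed point.
Sat(AG (AF p)) = {q2, q3}
|Sat(AG (AF p))| = |{q2, q3}| = 2.

2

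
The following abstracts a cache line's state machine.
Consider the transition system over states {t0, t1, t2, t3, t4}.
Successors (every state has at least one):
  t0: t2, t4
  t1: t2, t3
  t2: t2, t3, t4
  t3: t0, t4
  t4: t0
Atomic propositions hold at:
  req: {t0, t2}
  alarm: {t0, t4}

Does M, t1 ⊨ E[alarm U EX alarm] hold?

Sat(EX alarm) = {s : some successor in {t0, t4}} = {t0, t2, t3, t4}
E[alarm U EX alarm]: least fixpoint, start Z0 = Sat(EX alarm) = {t0, t2, t3, t4}, add states in Sat(alarm) with some successor in Z. Already a fixed point.
Sat(E[alarm U EX alarm]) = {t0, t2, t3, t4}
t1 ∉ Sat(E[alarm U EX alarm]) = {t0, t2, t3, t4}, so the formula does not hold at t1.

No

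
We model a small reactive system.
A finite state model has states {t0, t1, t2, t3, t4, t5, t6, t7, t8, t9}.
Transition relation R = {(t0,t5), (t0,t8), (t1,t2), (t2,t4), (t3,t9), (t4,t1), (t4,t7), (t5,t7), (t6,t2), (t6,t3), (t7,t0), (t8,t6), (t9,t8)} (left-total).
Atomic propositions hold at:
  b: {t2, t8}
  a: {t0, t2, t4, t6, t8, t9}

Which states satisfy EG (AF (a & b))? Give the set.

{t3, t6, t8, t9}

Sat(a & b) = {t2, t8}
AF (a & b): least fixpoint, start Z0 = {t2, t8}, add states with every successor in Z. Z1 = {t1, t2, t8, t9}; Z2 = {t1, t2, t3, t8, t9}; Z3 = {t1, t2, t3, t6, t8, t9}; fixed.
Sat(AF (a & b)) = {t1, t2, t3, t6, t8, t9}
EG (AF (a & b)): greatest fixpoint, start Z0 = {t1, t2, t3, t6, t8, t9}, keep only states in Sat with some successor in Z. Z1 = {t1, t3, t6, t8, t9}; Z2 = {t3, t6, t8, t9}; fixed.
Sat(EG (AF (a & b))) = {t3, t6, t8, t9}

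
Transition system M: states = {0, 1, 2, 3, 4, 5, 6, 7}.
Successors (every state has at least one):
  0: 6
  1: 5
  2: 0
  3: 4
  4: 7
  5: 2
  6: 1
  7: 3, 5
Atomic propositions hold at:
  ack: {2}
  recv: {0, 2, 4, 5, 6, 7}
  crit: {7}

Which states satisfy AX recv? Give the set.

{0, 1, 2, 3, 4, 5}

Sat(AX recv) = {s : every successor in {0, 2, 4, 5, 6, 7}} = {0, 1, 2, 3, 4, 5}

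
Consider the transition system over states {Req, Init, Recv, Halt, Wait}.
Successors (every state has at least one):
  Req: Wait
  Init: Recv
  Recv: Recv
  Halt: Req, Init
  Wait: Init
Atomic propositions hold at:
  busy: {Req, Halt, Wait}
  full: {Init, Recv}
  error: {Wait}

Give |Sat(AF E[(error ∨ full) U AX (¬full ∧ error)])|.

Sat(error ∨ full) = {Init, Recv, Wait}
Sat(¬full) = {Req, Halt, Wait}
Sat(¬full ∧ error) = {Wait}
Sat(AX (¬full ∧ error)) = {s : every successor in {Wait}} = {Req}
E[(error ∨ full) U AX (¬full ∧ error)]: least fixpoint, start Z0 = Sat(AX (¬full ∧ error)) = {Req}, add states in Sat(error ∨ full) with some successor in Z. Already a fixed point.
Sat(E[(error ∨ full) U AX (¬full ∧ error)]) = {Req}
AF E[(error ∨ full) U AX (¬full ∧ error)]: least fixpoint, start Z0 = {Req}, add states with every successor in Z. Already a fixed point.
Sat(AF E[(error ∨ full) U AX (¬full ∧ error)]) = {Req}
|Sat(AF E[(error ∨ full) U AX (¬full ∧ error)])| = |{Req}| = 1.

1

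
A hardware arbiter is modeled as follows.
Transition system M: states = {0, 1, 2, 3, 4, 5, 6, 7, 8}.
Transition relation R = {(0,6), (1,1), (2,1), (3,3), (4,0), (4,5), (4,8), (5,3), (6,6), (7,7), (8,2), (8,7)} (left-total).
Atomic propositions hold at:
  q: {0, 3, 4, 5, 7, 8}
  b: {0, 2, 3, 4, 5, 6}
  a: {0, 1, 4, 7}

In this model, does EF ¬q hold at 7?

No

Sat(¬q) = {1, 2, 6}
EF ¬q: least fixpoint, start Z0 = {1, 2, 6}, add states with some successor in Z. Z1 = {0, 1, 2, 6, 8}; Z2 = {0, 1, 2, 4, 6, 8}; fixed.
Sat(EF ¬q) = {0, 1, 2, 4, 6, 8}
7 ∉ Sat(EF ¬q) = {0, 1, 2, 4, 6, 8}, so the formula does not hold at 7.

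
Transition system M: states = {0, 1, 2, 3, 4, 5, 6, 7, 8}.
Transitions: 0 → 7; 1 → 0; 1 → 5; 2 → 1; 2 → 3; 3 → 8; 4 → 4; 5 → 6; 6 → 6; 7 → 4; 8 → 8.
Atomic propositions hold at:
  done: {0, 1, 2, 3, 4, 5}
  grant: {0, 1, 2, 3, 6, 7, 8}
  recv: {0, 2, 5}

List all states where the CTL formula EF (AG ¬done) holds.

{1, 2, 3, 5, 6, 8}

Sat(¬done) = {6, 7, 8}
AG ¬done: greatest fixpoint, start Z0 = {6, 7, 8}, keep only states in Sat with every successor in Z. Z1 = {6, 8}; fixed.
Sat(AG ¬done) = {6, 8}
EF (AG ¬done): least fixpoint, start Z0 = {6, 8}, add states with some successor in Z. Z1 = {3, 5, 6, 8}; Z2 = {1, 2, 3, 5, 6, 8}; fixed.
Sat(EF (AG ¬done)) = {1, 2, 3, 5, 6, 8}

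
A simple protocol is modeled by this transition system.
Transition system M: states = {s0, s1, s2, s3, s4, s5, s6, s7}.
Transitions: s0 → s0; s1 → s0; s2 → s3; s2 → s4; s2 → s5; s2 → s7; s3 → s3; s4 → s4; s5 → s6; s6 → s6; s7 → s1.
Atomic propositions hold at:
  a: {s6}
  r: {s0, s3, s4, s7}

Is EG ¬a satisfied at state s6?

Sat(¬a) = {s0, s1, s2, s3, s4, s5, s7}
EG ¬a: greatest fixpoint, start Z0 = {s0, s1, s2, s3, s4, s5, s7}, keep only states in Sat with some successor in Z. Z1 = {s0, s1, s2, s3, s4, s7}; fixed.
Sat(EG ¬a) = {s0, s1, s2, s3, s4, s7}
s6 ∉ Sat(EG ¬a) = {s0, s1, s2, s3, s4, s7}, so the formula does not hold at s6.

No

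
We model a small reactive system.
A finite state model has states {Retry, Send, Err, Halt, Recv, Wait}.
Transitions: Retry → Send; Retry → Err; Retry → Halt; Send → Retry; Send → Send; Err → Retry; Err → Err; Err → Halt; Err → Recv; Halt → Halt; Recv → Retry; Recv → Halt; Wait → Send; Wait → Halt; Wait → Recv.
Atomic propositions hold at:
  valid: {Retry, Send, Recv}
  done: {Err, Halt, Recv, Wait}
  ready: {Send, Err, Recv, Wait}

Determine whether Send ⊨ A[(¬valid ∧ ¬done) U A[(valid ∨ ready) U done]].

Sat(¬valid) = {Err, Halt, Wait}
Sat(¬done) = {Retry, Send}
Sat(¬valid ∧ ¬done) = ∅
Sat(valid ∨ ready) = {Retry, Send, Err, Recv, Wait}
A[(valid ∨ ready) U done]: least fixpoint, start Z0 = Sat(done) = {Err, Halt, Recv, Wait}, add states in Sat(valid ∨ ready) with every successor in Z. Already a fixed point.
Sat(A[(valid ∨ ready) U done]) = {Err, Halt, Recv, Wait}
A[(¬valid ∧ ¬done) U A[(valid ∨ ready) U done]]: least fixpoint, start Z0 = Sat(A[(valid ∨ ready) U done]) = {Err, Halt, Recv, Wait}, add states in Sat(¬valid ∧ ¬done) with every successor in Z. Already a fixed point.
Sat(A[(¬valid ∧ ¬done) U A[(valid ∨ ready) U done]]) = {Err, Halt, Recv, Wait}
Send ∉ Sat(A[(¬valid ∧ ¬done) U A[(valid ∨ ready) U done]]) = {Err, Halt, Recv, Wait}, so the formula does not hold at Send.

No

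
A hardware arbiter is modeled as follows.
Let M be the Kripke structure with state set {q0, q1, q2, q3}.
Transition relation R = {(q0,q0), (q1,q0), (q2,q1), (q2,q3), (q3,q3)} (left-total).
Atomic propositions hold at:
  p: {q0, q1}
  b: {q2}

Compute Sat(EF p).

EF p: least fixpoint, start Z0 = {q0, q1}, add states with some successor in Z. Z1 = {q0, q1, q2}; fixed.
Sat(EF p) = {q0, q1, q2}

{q0, q1, q2}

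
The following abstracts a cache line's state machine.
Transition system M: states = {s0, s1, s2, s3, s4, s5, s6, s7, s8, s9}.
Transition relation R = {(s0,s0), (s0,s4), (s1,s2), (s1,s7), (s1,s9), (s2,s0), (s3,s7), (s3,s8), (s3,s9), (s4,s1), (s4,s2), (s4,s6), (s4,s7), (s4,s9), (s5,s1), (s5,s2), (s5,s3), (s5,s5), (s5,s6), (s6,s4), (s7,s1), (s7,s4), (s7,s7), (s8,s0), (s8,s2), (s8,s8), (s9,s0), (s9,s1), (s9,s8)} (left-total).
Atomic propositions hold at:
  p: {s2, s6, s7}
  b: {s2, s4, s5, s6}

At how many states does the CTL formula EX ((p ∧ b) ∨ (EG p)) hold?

Sat(p ∧ b) = {s2, s6}
EG p: greatest fixpoint, start Z0 = {s2, s6, s7}, keep only states in Sat with some successor in Z. Z1 = {s7}; fixed.
Sat(EG p) = {s7}
Sat((p ∧ b) ∨ (EG p)) = {s2, s6, s7}
Sat(EX ((p ∧ b) ∨ (EG p))) = {s : some successor in {s2, s6, s7}} = {s1, s3, s4, s5, s7, s8}
|Sat(EX ((p ∧ b) ∨ (EG p)))| = |{s1, s3, s4, s5, s7, s8}| = 6.

6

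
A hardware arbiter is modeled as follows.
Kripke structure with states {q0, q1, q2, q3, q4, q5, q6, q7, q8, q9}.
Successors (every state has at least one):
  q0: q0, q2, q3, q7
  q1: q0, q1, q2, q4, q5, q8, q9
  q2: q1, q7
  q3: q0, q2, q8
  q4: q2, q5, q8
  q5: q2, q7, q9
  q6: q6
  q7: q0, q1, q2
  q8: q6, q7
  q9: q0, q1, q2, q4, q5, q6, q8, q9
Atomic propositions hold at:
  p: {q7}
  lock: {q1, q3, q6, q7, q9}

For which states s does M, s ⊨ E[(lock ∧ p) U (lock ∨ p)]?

Sat(lock ∧ p) = {q7}
Sat(lock ∨ p) = {q1, q3, q6, q7, q9}
E[(lock ∧ p) U (lock ∨ p)]: least fixpoint, start Z0 = Sat((lock ∨ p)) = {q1, q3, q6, q7, q9}, add states in Sat(lock ∧ p) with some successor in Z. Already a fixed point.
Sat(E[(lock ∧ p) U (lock ∨ p)]) = {q1, q3, q6, q7, q9}

{q1, q3, q6, q7, q9}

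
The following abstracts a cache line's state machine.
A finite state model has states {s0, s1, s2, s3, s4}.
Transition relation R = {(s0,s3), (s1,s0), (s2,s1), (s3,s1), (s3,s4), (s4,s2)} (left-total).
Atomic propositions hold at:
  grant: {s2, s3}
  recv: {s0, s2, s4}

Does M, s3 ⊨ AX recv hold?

Sat(AX recv) = {s : every successor in {s0, s2, s4}} = {s1, s4}
s3 ∉ Sat(AX recv) = {s1, s4}, so the formula does not hold at s3.

No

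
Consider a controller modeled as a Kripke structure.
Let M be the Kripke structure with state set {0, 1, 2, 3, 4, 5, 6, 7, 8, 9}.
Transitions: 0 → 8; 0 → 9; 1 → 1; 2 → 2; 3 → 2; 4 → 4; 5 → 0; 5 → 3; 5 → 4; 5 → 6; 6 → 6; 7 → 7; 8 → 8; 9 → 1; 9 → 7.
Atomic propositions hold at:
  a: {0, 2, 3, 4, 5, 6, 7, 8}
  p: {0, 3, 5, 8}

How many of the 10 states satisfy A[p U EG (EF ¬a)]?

Sat(¬a) = {1, 9}
EF ¬a: least fixpoint, start Z0 = {1, 9}, add states with some successor in Z. Z1 = {0, 1, 9}; Z2 = {0, 1, 5, 9}; fixed.
Sat(EF ¬a) = {0, 1, 5, 9}
EG (EF ¬a): greatest fixpoint, start Z0 = {0, 1, 5, 9}, keep only states in Sat with some successor in Z. Already a fixed point.
Sat(EG (EF ¬a)) = {0, 1, 5, 9}
A[p U EG (EF ¬a)]: least fixpoint, start Z0 = Sat(EG (EF ¬a)) = {0, 1, 5, 9}, add states in Sat(p) with every successor in Z. Already a fixed point.
Sat(A[p U EG (EF ¬a)]) = {0, 1, 5, 9}
|Sat(A[p U EG (EF ¬a)])| = |{0, 1, 5, 9}| = 4.

4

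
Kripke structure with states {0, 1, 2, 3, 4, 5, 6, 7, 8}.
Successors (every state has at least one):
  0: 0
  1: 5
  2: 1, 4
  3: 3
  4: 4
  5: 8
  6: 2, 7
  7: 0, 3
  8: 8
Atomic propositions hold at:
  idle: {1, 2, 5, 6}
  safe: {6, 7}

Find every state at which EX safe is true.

Sat(EX safe) = {s : some successor in {6, 7}} = {6}

{6}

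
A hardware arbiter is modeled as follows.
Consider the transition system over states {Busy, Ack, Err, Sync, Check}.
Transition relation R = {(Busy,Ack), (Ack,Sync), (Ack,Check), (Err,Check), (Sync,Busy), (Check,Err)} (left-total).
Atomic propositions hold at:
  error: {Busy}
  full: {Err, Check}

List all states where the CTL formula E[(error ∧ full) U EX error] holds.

{Sync}

Sat(error ∧ full) = ∅
Sat(EX error) = {s : some successor in {Busy}} = {Sync}
E[(error ∧ full) U EX error]: least fixpoint, start Z0 = Sat(EX error) = {Sync}, add states in Sat(error ∧ full) with some successor in Z. Already a fixed point.
Sat(E[(error ∧ full) U EX error]) = {Sync}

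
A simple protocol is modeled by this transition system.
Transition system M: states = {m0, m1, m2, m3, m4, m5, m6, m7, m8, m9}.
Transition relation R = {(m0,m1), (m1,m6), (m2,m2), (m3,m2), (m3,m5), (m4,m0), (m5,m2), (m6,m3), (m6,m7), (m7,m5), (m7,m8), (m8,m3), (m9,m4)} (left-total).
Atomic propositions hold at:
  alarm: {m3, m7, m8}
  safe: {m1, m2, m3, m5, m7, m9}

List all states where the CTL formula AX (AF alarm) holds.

{m0, m1, m4, m6, m8, m9}

AF alarm: least fixpoint, start Z0 = {m3, m7, m8}, add states with every successor in Z. Z1 = {m3, m6, m7, m8}; Z2 = {m1, m3, m6, m7, m8}; Z3 = {m0, m1, m3, m6, m7, m8}; Z4 = {m0, m1, m3, m4, m6, m7, m8}; Z5 = {m0, m1, m3, m4, m6, m7, m8, m9}; fixed.
Sat(AF alarm) = {m0, m1, m3, m4, m6, m7, m8, m9}
Sat(AX (AF alarm)) = {s : every successor in {m0, m1, m3, m4, m6, m7, m8, m9}} = {m0, m1, m4, m6, m8, m9}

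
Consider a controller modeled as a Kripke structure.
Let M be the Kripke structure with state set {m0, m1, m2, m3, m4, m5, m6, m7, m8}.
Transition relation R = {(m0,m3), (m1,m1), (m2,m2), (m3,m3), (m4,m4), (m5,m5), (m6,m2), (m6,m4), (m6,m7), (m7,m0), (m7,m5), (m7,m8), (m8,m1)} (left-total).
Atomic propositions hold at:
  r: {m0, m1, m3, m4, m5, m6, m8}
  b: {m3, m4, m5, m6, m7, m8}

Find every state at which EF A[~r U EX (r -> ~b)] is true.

Sat(~r) = {m2, m7}
Sat(~b) = {m0, m1, m2}
Sat(r -> ~b) = {m0, m1, m2, m7}
Sat(EX (r -> ~b)) = {s : some successor in {m0, m1, m2, m7}} = {m1, m2, m6, m7, m8}
A[~r U EX (r -> ~b)]: least fixpoint, start Z0 = Sat(EX (r -> ~b)) = {m1, m2, m6, m7, m8}, add states in Sat(~r) with every successor in Z. Already a fixed point.
Sat(A[~r U EX (r -> ~b)]) = {m1, m2, m6, m7, m8}
EF A[~r U EX (r -> ~b)]: least fixpoint, start Z0 = {m1, m2, m6, m7, m8}, add states with some successor in Z. Already a fixed point.
Sat(EF A[~r U EX (r -> ~b)]) = {m1, m2, m6, m7, m8}

{m1, m2, m6, m7, m8}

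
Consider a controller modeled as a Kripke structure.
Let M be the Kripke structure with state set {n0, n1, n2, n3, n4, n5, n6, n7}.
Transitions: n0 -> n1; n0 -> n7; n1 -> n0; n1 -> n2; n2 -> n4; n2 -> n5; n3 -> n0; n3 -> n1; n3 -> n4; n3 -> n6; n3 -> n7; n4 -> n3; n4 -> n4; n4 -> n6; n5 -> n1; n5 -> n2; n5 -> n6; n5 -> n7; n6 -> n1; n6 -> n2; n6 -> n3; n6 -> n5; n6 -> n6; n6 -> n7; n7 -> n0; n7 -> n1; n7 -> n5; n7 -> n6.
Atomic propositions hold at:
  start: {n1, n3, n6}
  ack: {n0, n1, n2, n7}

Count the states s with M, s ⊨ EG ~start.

5

Sat(~start) = {n0, n2, n4, n5, n7}
EG ~start: greatest fixpoint, start Z0 = {n0, n2, n4, n5, n7}, keep only states in Sat with some successor in Z. Already a fixed point.
Sat(EG ~start) = {n0, n2, n4, n5, n7}
|Sat(EG ~start)| = |{n0, n2, n4, n5, n7}| = 5.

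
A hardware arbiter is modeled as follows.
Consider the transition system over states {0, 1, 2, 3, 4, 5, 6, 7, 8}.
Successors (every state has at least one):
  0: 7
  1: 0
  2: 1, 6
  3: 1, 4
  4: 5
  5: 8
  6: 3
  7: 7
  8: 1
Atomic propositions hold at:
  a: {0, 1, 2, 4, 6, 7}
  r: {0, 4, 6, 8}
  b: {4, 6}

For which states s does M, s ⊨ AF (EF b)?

EF b: least fixpoint, start Z0 = {4, 6}, add states with some successor in Z. Z1 = {2, 3, 4, 6}; fixed.
Sat(EF b) = {2, 3, 4, 6}
AF (EF b): least fixpoint, start Z0 = {2, 3, 4, 6}, add states with every successor in Z. Already a fixed point.
Sat(AF (EF b)) = {2, 3, 4, 6}

{2, 3, 4, 6}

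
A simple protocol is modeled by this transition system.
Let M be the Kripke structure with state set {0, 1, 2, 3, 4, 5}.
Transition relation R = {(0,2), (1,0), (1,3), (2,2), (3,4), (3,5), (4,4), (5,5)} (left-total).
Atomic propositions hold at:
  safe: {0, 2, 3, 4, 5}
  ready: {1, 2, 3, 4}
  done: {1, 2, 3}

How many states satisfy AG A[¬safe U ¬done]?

2

Sat(¬safe) = {1}
Sat(¬done) = {0, 4, 5}
A[¬safe U ¬done]: least fixpoint, start Z0 = Sat(¬done) = {0, 4, 5}, add states in Sat(¬safe) with every successor in Z. Already a fixed point.
Sat(A[¬safe U ¬done]) = {0, 4, 5}
AG A[¬safe U ¬done]: greatest fixpoint, start Z0 = {0, 4, 5}, keep only states in Sat with every successor in Z. Z1 = {4, 5}; fixed.
Sat(AG A[¬safe U ¬done]) = {4, 5}
|Sat(AG A[¬safe U ¬done])| = |{4, 5}| = 2.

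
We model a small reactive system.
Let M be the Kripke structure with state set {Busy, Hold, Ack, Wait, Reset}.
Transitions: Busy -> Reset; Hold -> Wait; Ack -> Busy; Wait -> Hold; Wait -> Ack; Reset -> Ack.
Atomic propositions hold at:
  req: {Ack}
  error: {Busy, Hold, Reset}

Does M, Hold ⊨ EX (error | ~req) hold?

Yes

Sat(~req) = {Busy, Hold, Wait, Reset}
Sat(error | ~req) = {Busy, Hold, Wait, Reset}
Sat(EX (error | ~req)) = {s : some successor in {Busy, Hold, Wait, Reset}} = {Busy, Hold, Ack, Wait}
Hold ∈ Sat(EX (error | ~req)) = {Busy, Hold, Ack, Wait}, so the formula holds at Hold.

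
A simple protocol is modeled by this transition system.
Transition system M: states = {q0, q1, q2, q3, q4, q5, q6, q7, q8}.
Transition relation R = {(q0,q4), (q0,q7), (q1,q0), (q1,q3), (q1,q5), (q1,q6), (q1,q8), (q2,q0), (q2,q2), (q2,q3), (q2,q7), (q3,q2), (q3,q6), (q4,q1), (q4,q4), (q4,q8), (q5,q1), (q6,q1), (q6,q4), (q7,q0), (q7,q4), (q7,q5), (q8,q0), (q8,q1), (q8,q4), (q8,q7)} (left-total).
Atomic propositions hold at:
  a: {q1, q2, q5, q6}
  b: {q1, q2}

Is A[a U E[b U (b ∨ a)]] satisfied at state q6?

Sat(b ∨ a) = {q1, q2, q5, q6}
E[b U (b ∨ a)]: least fixpoint, start Z0 = Sat((b ∨ a)) = {q1, q2, q5, q6}, add states in Sat(b) with some successor in Z. Already a fixed point.
Sat(E[b U (b ∨ a)]) = {q1, q2, q5, q6}
A[a U E[b U (b ∨ a)]]: least fixpoint, start Z0 = Sat(E[b U (b ∨ a)]) = {q1, q2, q5, q6}, add states in Sat(a) with every successor in Z. Already a fixed point.
Sat(A[a U E[b U (b ∨ a)]]) = {q1, q2, q5, q6}
q6 ∈ Sat(A[a U E[b U (b ∨ a)]]) = {q1, q2, q5, q6}, so the formula holds at q6.

Yes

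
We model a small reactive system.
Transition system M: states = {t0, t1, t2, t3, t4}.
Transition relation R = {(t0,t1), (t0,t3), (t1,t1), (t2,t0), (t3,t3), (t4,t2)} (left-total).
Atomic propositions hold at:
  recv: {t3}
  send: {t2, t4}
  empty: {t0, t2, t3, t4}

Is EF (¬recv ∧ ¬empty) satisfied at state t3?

Sat(¬recv) = {t0, t1, t2, t4}
Sat(¬empty) = {t1}
Sat(¬recv ∧ ¬empty) = {t1}
EF (¬recv ∧ ¬empty): least fixpoint, start Z0 = {t1}, add states with some successor in Z. Z1 = {t0, t1}; Z2 = {t0, t1, t2}; Z3 = {t0, t1, t2, t4}; fixed.
Sat(EF (¬recv ∧ ¬empty)) = {t0, t1, t2, t4}
t3 ∉ Sat(EF (¬recv ∧ ¬empty)) = {t0, t1, t2, t4}, so the formula does not hold at t3.

No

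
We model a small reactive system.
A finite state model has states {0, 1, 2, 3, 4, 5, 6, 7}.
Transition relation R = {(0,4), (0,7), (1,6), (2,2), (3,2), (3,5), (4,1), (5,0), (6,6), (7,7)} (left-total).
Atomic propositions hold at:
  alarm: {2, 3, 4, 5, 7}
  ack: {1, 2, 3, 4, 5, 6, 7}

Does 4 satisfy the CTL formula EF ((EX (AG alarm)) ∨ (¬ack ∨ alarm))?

Yes

AG alarm: greatest fixpoint, start Z0 = {2, 3, 4, 5, 7}, keep only states in Sat with every successor in Z. Z1 = {2, 3, 7}; Z2 = {2, 7}; fixed.
Sat(AG alarm) = {2, 7}
Sat(EX (AG alarm)) = {s : some successor in {2, 7}} = {0, 2, 3, 7}
Sat(¬ack) = {0}
Sat(¬ack ∨ alarm) = {0, 2, 3, 4, 5, 7}
Sat((EX (AG alarm)) ∨ (¬ack ∨ alarm)) = {0, 2, 3, 4, 5, 7}
EF ((EX (AG alarm)) ∨ (¬ack ∨ alarm)): least fixpoint, start Z0 = {0, 2, 3, 4, 5, 7}, add states with some successor in Z. Already a fixed point.
Sat(EF ((EX (AG alarm)) ∨ (¬ack ∨ alarm))) = {0, 2, 3, 4, 5, 7}
4 ∈ Sat(EF ((EX (AG alarm)) ∨ (¬ack ∨ alarm))) = {0, 2, 3, 4, 5, 7}, so the formula holds at 4.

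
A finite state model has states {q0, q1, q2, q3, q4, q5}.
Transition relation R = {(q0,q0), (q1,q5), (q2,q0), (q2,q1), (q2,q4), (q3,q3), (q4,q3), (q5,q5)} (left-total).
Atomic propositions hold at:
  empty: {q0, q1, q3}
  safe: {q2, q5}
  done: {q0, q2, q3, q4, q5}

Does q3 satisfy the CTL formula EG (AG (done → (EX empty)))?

Yes

Sat(EX empty) = {s : some successor in {q0, q1, q3}} = {q0, q2, q3, q4}
Sat(done → (EX empty)) = {q0, q1, q2, q3, q4}
AG (done → (EX empty)): greatest fixpoint, start Z0 = {q0, q1, q2, q3, q4}, keep only states in Sat with every successor in Z. Z1 = {q0, q2, q3, q4}; Z2 = {q0, q3, q4}; fixed.
Sat(AG (done → (EX empty))) = {q0, q3, q4}
EG (AG (done → (EX empty))): greatest fixpoint, start Z0 = {q0, q3, q4}, keep only states in Sat with some successor in Z. Already a fixed point.
Sat(EG (AG (done → (EX empty)))) = {q0, q3, q4}
q3 ∈ Sat(EG (AG (done → (EX empty)))) = {q0, q3, q4}, so the formula holds at q3.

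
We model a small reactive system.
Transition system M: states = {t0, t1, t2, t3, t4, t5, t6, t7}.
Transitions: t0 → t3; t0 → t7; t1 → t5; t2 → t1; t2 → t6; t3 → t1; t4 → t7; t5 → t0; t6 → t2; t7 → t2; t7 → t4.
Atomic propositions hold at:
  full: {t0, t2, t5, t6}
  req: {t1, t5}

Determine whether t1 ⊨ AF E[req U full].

E[req U full]: least fixpoint, start Z0 = Sat(full) = {t0, t2, t5, t6}, add states in Sat(req) with some successor in Z. Z1 = {t0, t1, t2, t5, t6}; fixed.
Sat(E[req U full]) = {t0, t1, t2, t5, t6}
AF E[req U full]: least fixpoint, start Z0 = {t0, t1, t2, t5, t6}, add states with every successor in Z. Z1 = {t0, t1, t2, t3, t5, t6}; fixed.
Sat(AF E[req U full]) = {t0, t1, t2, t3, t5, t6}
t1 ∈ Sat(AF E[req U full]) = {t0, t1, t2, t3, t5, t6}, so the formula holds at t1.

Yes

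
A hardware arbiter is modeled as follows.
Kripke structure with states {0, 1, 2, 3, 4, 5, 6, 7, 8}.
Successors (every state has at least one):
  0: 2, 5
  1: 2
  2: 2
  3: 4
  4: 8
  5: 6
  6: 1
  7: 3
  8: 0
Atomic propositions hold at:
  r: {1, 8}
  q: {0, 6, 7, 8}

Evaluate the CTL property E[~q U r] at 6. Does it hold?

Sat(~q) = {1, 2, 3, 4, 5}
E[~q U r]: least fixpoint, start Z0 = Sat(r) = {1, 8}, add states in Sat(~q) with some successor in Z. Z1 = {1, 4, 8}; Z2 = {1, 3, 4, 8}; fixed.
Sat(E[~q U r]) = {1, 3, 4, 8}
6 ∉ Sat(E[~q U r]) = {1, 3, 4, 8}, so the formula does not hold at 6.

No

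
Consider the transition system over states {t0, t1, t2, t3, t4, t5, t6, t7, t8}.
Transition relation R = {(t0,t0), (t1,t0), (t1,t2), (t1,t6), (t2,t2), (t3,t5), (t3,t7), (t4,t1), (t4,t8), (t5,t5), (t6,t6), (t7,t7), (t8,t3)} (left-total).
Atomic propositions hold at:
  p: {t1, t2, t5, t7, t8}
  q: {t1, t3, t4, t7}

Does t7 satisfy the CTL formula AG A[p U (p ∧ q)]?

Yes

Sat(p ∧ q) = {t1, t7}
A[p U (p ∧ q)]: least fixpoint, start Z0 = Sat((p ∧ q)) = {t1, t7}, add states in Sat(p) with every successor in Z. Already a fixed point.
Sat(A[p U (p ∧ q)]) = {t1, t7}
AG A[p U (p ∧ q)]: greatest fixpoint, start Z0 = {t1, t7}, keep only states in Sat with every successor in Z. Z1 = {t7}; fixed.
Sat(AG A[p U (p ∧ q)]) = {t7}
t7 ∈ Sat(AG A[p U (p ∧ q)]) = {t7}, so the formula holds at t7.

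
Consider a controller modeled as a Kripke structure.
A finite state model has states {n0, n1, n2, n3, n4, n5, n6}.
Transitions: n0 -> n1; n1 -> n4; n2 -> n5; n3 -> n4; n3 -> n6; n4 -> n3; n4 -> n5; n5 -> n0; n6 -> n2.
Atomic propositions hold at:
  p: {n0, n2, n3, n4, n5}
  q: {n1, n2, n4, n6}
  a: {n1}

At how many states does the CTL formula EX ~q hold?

3

Sat(~q) = {n0, n3, n5}
Sat(EX ~q) = {s : some successor in {n0, n3, n5}} = {n2, n4, n5}
|Sat(EX ~q)| = |{n2, n4, n5}| = 3.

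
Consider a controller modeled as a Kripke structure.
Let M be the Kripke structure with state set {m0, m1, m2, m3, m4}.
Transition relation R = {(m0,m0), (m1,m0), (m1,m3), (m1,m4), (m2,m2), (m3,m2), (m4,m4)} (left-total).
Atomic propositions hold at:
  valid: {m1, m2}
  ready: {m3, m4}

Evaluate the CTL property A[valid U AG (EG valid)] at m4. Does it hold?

EG valid: greatest fixpoint, start Z0 = {m1, m2}, keep only states in Sat with some successor in Z. Z1 = {m2}; fixed.
Sat(EG valid) = {m2}
AG (EG valid): greatest fixpoint, start Z0 = {m2}, keep only states in Sat with every successor in Z. Already a fixed point.
Sat(AG (EG valid)) = {m2}
A[valid U AG (EG valid)]: least fixpoint, start Z0 = Sat(AG (EG valid)) = {m2}, add states in Sat(valid) with every successor in Z. Already a fixed point.
Sat(A[valid U AG (EG valid)]) = {m2}
m4 ∉ Sat(A[valid U AG (EG valid)]) = {m2}, so the formula does not hold at m4.

No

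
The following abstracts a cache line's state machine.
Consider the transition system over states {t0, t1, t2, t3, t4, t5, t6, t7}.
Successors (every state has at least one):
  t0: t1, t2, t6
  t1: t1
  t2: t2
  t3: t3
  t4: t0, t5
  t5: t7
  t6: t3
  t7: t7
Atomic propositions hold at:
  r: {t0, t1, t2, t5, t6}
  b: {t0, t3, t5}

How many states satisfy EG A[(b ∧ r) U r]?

3

Sat(b ∧ r) = {t0, t5}
A[(b ∧ r) U r]: least fixpoint, start Z0 = Sat(r) = {t0, t1, t2, t5, t6}, add states in Sat(b ∧ r) with every successor in Z. Already a fixed point.
Sat(A[(b ∧ r) U r]) = {t0, t1, t2, t5, t6}
EG A[(b ∧ r) U r]: greatest fixpoint, start Z0 = {t0, t1, t2, t5, t6}, keep only states in Sat with some successor in Z. Z1 = {t0, t1, t2}; fixed.
Sat(EG A[(b ∧ r) U r]) = {t0, t1, t2}
|Sat(EG A[(b ∧ r) U r])| = |{t0, t1, t2}| = 3.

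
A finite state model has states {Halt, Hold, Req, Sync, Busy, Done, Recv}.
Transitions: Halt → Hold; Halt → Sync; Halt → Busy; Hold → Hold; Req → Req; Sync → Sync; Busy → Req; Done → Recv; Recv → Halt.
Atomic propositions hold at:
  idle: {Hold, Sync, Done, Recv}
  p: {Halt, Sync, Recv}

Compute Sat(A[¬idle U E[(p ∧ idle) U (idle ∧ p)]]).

{Sync, Recv}

Sat(¬idle) = {Halt, Req, Busy}
Sat(p ∧ idle) = {Sync, Recv}
Sat(idle ∧ p) = {Sync, Recv}
E[(p ∧ idle) U (idle ∧ p)]: least fixpoint, start Z0 = Sat((idle ∧ p)) = {Sync, Recv}, add states in Sat(p ∧ idle) with some successor in Z. Already a fixed point.
Sat(E[(p ∧ idle) U (idle ∧ p)]) = {Sync, Recv}
A[¬idle U E[(p ∧ idle) U (idle ∧ p)]]: least fixpoint, start Z0 = Sat(E[(p ∧ idle) U (idle ∧ p)]) = {Sync, Recv}, add states in Sat(¬idle) with every successor in Z. Already a fixed point.
Sat(A[¬idle U E[(p ∧ idle) U (idle ∧ p)]]) = {Sync, Recv}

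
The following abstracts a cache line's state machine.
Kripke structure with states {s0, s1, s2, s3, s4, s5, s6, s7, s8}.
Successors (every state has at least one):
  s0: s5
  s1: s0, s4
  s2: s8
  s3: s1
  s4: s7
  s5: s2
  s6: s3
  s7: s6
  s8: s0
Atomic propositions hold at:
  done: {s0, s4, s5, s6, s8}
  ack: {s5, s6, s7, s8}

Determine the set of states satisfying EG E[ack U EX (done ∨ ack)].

{s0, s1, s2, s5, s8}

Sat(done ∨ ack) = {s0, s4, s5, s6, s7, s8}
Sat(EX (done ∨ ack)) = {s : some successor in {s0, s4, s5, s6, s7, s8}} = {s0, s1, s2, s4, s7, s8}
E[ack U EX (done ∨ ack)]: least fixpoint, start Z0 = Sat(EX (done ∨ ack)) = {s0, s1, s2, s4, s7, s8}, add states in Sat(ack) with some successor in Z. Z1 = {s0, s1, s2, s4, s5, s7, s8}; fixed.
Sat(E[ack U EX (done ∨ ack)]) = {s0, s1, s2, s4, s5, s7, s8}
EG E[ack U EX (done ∨ ack)]: greatest fixpoint, start Z0 = {s0, s1, s2, s4, s5, s7, s8}, keep only states in Sat with some successor in Z. Z1 = {s0, s1, s2, s4, s5, s8}; Z2 = {s0, s1, s2, s5, s8}; fixed.
Sat(EG E[ack U EX (done ∨ ack)]) = {s0, s1, s2, s5, s8}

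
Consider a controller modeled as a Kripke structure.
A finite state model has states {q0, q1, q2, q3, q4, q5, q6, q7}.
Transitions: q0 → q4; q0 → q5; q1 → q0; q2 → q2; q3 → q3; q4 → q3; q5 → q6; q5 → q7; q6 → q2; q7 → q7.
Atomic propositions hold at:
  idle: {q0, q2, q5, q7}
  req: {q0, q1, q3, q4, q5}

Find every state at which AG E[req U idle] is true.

{q2, q7}

E[req U idle]: least fixpoint, start Z0 = Sat(idle) = {q0, q2, q5, q7}, add states in Sat(req) with some successor in Z. Z1 = {q0, q1, q2, q5, q7}; fixed.
Sat(E[req U idle]) = {q0, q1, q2, q5, q7}
AG E[req U idle]: greatest fixpoint, start Z0 = {q0, q1, q2, q5, q7}, keep only states in Sat with every successor in Z. Z1 = {q1, q2, q7}; Z2 = {q2, q7}; fixed.
Sat(AG E[req U idle]) = {q2, q7}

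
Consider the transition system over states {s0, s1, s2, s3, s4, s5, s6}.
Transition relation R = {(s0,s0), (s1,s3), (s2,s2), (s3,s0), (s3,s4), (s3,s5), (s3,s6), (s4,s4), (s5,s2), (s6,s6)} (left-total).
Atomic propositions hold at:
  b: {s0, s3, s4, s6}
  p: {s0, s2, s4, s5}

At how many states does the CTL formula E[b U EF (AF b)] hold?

5

AF b: least fixpoint, start Z0 = {s0, s3, s4, s6}, add states with every successor in Z. Z1 = {s0, s1, s3, s4, s6}; fixed.
Sat(AF b) = {s0, s1, s3, s4, s6}
EF (AF b): least fixpoint, start Z0 = {s0, s1, s3, s4, s6}, add states with some successor in Z. Already a fixed point.
Sat(EF (AF b)) = {s0, s1, s3, s4, s6}
E[b U EF (AF b)]: least fixpoint, start Z0 = Sat(EF (AF b)) = {s0, s1, s3, s4, s6}, add states in Sat(b) with some successor in Z. Already a fixed point.
Sat(E[b U EF (AF b)]) = {s0, s1, s3, s4, s6}
|Sat(E[b U EF (AF b)])| = |{s0, s1, s3, s4, s6}| = 5.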